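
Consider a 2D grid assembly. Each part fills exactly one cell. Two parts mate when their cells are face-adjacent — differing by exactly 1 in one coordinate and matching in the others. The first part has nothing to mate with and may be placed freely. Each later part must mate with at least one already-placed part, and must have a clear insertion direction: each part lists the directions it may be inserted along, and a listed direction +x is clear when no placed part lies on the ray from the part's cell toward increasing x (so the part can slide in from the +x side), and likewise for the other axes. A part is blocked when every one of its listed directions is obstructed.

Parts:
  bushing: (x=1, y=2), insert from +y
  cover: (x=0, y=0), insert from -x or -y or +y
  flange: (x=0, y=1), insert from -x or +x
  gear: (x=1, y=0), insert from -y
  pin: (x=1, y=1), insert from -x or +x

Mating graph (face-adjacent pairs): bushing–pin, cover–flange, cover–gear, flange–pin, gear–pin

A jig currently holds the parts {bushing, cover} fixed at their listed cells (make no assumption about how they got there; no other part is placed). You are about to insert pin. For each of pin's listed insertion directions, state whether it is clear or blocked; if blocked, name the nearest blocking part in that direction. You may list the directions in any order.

+x: clear; -x: clear

-x: ray from pin(1, 1) has no placed part ⇒ clear
+x: ray from pin(1, 1) has no placed part ⇒ clear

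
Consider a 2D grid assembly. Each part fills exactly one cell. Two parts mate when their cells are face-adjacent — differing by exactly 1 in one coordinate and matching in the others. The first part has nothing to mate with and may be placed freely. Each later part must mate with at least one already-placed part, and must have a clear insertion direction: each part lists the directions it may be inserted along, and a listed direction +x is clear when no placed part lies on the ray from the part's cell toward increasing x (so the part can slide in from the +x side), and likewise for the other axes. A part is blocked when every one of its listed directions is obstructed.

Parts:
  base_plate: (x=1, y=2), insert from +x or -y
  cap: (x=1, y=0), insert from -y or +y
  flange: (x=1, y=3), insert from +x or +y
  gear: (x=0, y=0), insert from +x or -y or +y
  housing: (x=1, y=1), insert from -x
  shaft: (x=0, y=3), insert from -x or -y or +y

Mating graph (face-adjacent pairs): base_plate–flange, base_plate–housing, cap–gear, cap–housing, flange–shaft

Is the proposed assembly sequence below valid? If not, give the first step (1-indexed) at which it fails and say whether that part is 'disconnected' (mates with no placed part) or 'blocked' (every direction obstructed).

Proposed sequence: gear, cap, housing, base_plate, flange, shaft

Valid

1. gear@(0, 0) [+x clear] — {gear}
2. cap@(1, 0) [-y clear] — {cap, gear}
3. housing@(1, 1) [-x clear] — {cap, gear, housing}
4. base_plate@(1, 2) [+x clear] — {base_plate, cap, gear, housing}
5. flange@(1, 3) [+x clear] — {base_plate, cap, flange, gear, housing}
6. shaft@(0, 3) [-x clear] — {base_plate, cap, flange, gear, housing, shaft}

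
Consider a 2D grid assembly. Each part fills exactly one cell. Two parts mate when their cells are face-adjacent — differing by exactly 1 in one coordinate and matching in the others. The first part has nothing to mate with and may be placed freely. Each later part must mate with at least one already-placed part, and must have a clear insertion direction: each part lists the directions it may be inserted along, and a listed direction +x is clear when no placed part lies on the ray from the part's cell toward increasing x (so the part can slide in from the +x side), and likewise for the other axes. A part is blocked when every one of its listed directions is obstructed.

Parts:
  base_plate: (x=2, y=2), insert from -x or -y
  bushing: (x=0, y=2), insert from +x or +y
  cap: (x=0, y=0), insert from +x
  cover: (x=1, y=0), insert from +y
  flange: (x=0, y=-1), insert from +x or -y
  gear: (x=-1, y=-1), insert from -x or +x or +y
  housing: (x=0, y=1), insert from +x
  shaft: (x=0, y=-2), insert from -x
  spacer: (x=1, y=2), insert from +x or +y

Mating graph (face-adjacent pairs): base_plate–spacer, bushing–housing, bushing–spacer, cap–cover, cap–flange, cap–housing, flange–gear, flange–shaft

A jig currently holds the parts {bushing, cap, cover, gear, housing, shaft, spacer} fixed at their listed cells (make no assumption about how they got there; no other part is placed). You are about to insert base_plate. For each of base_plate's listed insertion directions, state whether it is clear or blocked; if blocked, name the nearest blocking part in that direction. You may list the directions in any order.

-x: nearest on ray is spacer@(1, 2) ⇒ blocked
-y: ray from base_plate(2, 2) has no placed part ⇒ clear

-x: blocked by spacer; -y: clear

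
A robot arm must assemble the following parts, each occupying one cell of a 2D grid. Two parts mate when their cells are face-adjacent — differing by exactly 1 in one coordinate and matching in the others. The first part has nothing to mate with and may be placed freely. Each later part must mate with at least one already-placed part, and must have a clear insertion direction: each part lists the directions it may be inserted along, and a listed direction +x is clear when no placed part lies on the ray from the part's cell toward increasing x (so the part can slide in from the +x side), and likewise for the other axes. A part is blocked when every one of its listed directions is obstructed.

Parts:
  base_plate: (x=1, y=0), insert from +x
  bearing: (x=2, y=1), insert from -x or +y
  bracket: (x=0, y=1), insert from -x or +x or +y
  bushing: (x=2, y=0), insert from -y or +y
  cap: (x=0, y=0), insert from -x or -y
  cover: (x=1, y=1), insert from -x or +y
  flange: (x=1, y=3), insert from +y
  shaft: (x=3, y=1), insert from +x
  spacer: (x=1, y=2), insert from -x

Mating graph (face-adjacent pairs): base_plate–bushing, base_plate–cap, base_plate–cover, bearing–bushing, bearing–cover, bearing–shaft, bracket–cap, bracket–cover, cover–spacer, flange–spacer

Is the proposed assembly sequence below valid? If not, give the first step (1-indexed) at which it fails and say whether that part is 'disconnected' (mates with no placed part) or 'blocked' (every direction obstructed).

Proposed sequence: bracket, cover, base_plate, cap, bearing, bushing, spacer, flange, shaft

Valid

1. bracket@(0, 1) [-x clear] — {bracket}
2. cover@(1, 1) [+y clear] — {bracket, cover}
3. base_plate@(1, 0) [+x clear] — {base_plate, bracket, cover}
4. cap@(0, 0) [-x clear] — {base_plate, bracket, cap, cover}
5. bearing@(2, 1) [+y clear] — {base_plate, bearing, bracket, cap, cover}
6. bushing@(2, 0) [-y clear] — {base_plate, bearing, bracket, bushing, cap, cover}
7. spacer@(1, 2) [-x clear] — {base_plate, bearing, bracket, bushing, cap, cover, spacer}
8. flange@(1, 3) [+y clear] — {base_plate, bearing, bracket, bushing, cap, cover, flange, spacer}
9. shaft@(3, 1) [+x clear] — {base_plate, bearing, bracket, bushing, cap, cover, flange, shaft, spacer}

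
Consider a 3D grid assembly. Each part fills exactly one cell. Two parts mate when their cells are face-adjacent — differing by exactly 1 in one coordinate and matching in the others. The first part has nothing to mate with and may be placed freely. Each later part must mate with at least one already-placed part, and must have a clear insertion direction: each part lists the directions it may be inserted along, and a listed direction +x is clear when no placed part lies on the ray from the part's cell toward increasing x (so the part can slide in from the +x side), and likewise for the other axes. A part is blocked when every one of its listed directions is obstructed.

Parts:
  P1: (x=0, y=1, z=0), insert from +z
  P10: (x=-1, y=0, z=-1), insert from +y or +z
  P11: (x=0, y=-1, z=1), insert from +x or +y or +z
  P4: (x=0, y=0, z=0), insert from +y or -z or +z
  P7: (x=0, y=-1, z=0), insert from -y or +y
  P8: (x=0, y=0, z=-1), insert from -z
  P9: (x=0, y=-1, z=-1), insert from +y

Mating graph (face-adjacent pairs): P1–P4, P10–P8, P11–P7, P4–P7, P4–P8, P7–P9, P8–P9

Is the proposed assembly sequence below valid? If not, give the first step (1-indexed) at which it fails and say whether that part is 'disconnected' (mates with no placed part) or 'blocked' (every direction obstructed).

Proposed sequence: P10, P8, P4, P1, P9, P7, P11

Invalid at step 5 (blocked)

1. P10@(-1, 0, -1) [+y clear] — {P10}
2. P8@(0, 0, -1) [-z clear] — {P10, P8}
3. P4@(0, 0, 0) [+y clear] — {P10, P4, P8}
4. P1@(0, 1, 0) [+z clear] — {P1, P10, P4, P8}
5. P9@(0, -1, -1) — +y all obstructed ⇒ blocked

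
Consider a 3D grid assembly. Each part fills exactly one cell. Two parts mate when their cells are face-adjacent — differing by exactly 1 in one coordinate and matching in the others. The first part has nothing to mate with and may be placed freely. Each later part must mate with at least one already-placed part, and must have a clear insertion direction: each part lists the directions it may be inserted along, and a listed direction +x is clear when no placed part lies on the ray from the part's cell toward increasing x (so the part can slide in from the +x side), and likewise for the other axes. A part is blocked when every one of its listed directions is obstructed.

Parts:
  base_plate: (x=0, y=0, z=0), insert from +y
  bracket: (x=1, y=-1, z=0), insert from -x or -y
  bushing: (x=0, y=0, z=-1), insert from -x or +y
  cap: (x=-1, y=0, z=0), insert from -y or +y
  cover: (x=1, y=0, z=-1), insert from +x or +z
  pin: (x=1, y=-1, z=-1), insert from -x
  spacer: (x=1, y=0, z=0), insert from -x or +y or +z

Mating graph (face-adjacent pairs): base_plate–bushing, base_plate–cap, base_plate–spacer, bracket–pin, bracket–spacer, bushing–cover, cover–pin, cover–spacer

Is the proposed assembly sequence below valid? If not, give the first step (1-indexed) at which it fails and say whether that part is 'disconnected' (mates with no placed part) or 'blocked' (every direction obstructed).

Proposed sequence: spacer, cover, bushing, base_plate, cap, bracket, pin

Valid

1. spacer@(1, 0, 0) [-x clear] — {spacer}
2. cover@(1, 0, -1) [+x clear] — {cover, spacer}
3. bushing@(0, 0, -1) [-x clear] — {bushing, cover, spacer}
4. base_plate@(0, 0, 0) [+y clear] — {base_plate, bushing, cover, spacer}
5. cap@(-1, 0, 0) [-y clear] — {base_plate, bushing, cap, cover, spacer}
6. bracket@(1, -1, 0) [-x clear] — {base_plate, bracket, bushing, cap, cover, spacer}
7. pin@(1, -1, -1) [-x clear] — {base_plate, bracket, bushing, cap, cover, pin, spacer}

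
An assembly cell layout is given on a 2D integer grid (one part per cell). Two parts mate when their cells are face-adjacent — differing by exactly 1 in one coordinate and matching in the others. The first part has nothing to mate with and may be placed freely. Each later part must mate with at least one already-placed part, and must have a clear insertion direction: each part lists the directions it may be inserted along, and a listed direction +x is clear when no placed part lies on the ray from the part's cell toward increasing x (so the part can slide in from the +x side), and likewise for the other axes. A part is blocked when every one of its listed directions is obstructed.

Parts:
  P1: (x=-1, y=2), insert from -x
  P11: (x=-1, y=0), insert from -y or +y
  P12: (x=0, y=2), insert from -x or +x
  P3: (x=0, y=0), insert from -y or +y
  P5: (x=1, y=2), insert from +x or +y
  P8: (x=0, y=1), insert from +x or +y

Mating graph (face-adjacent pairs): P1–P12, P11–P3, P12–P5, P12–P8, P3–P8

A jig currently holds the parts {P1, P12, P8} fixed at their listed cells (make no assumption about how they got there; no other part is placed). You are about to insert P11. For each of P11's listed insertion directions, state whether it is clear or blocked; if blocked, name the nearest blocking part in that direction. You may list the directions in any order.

-y: ray from P11(-1, 0) has no placed part ⇒ clear
+y: nearest on ray is P1@(-1, 2) ⇒ blocked

+y: blocked by P1; -y: clear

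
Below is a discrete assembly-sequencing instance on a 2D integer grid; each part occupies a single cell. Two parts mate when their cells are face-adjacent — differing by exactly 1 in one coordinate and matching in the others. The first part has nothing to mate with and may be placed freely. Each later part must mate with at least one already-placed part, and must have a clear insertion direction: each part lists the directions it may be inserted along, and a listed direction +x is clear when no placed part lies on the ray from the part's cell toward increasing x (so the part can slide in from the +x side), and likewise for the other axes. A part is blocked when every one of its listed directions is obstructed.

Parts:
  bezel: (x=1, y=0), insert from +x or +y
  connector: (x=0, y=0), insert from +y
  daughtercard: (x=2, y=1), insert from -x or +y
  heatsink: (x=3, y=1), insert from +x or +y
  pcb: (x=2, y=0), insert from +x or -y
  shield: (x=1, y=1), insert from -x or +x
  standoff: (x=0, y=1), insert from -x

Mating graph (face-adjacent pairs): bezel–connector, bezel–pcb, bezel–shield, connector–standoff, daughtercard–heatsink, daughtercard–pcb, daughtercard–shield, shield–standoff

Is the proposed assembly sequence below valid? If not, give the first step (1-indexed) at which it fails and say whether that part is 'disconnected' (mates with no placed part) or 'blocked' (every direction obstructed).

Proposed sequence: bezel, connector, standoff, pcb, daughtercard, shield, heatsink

Invalid at step 6 (blocked)

1. bezel@(1, 0) [+x clear] — {bezel}
2. connector@(0, 0) [+y clear] — {bezel, connector}
3. standoff@(0, 1) [-x clear] — {bezel, connector, standoff}
4. pcb@(2, 0) [+x clear] — {bezel, connector, pcb, standoff}
5. daughtercard@(2, 1) [+y clear] — {bezel, connector, daughtercard, pcb, standoff}
6. shield@(1, 1) — -x/+x all obstructed ⇒ blocked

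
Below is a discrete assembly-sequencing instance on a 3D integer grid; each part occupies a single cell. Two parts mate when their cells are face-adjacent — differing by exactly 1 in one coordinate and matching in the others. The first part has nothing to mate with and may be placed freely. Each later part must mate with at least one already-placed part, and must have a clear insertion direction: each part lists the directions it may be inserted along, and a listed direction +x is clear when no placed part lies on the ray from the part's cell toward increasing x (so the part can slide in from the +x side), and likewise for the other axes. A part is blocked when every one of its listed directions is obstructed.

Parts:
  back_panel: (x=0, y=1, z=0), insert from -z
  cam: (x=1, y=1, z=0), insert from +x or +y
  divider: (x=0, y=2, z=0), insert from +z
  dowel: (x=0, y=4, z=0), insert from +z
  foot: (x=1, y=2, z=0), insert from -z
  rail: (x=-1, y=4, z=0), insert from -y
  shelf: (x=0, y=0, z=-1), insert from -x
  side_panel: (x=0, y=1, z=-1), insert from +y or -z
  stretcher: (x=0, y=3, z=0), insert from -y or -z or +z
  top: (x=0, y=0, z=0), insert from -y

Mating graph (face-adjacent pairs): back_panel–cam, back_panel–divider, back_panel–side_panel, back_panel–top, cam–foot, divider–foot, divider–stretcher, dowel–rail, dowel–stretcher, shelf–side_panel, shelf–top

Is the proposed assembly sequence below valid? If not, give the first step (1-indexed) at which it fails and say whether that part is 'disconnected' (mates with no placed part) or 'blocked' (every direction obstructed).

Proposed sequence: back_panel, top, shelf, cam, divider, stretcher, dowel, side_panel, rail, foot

1. back_panel@(0, 1, 0) [-z clear] — {back_panel}
2. top@(0, 0, 0) [-y clear] — {back_panel, top}
3. shelf@(0, 0, -1) [-x clear] — {back_panel, shelf, top}
4. cam@(1, 1, 0) [+x clear] — {back_panel, cam, shelf, top}
5. divider@(0, 2, 0) [+z clear] — {back_panel, cam, divider, shelf, top}
6. stretcher@(0, 3, 0) [-z clear] — {back_panel, cam, divider, shelf, stretcher, top}
7. dowel@(0, 4, 0) [+z clear] — {back_panel, cam, divider, dowel, shelf, stretcher, top}
8. side_panel@(0, 1, -1) [+y clear] — {back_panel, cam, divider, dowel, shelf, side_panel, stretcher, top}
9. rail@(-1, 4, 0) [-y clear] — {back_panel, cam, divider, dowel, rail, shelf, side_panel, stretcher, top}
10. foot@(1, 2, 0) [-z clear] — {back_panel, cam, divider, dowel, foot, rail, shelf, side_panel, stretcher, top}

Valid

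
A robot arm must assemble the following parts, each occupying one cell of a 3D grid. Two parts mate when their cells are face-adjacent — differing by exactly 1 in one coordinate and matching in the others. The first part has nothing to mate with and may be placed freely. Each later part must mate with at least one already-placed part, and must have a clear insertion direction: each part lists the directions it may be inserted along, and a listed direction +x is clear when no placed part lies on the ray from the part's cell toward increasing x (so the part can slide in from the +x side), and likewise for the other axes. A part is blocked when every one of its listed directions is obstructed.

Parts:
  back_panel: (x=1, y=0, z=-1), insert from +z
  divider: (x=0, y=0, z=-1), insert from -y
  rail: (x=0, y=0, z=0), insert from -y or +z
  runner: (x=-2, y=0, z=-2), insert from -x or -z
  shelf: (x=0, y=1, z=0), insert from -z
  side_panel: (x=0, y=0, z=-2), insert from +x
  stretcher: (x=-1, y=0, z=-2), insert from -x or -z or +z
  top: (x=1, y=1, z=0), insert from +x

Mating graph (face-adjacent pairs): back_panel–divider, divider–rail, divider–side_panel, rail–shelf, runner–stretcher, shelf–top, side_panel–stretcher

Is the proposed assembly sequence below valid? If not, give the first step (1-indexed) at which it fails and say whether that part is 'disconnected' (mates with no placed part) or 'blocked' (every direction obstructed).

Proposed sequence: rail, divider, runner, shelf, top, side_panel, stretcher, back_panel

Invalid at step 3 (disconnected)

1. rail@(0, 0, 0) [-y clear] — {rail}
2. divider@(0, 0, -1) [-y clear] — {divider, rail}
3. runner@(-2, 0, -2) — no placed neighbour ⇒ disconnected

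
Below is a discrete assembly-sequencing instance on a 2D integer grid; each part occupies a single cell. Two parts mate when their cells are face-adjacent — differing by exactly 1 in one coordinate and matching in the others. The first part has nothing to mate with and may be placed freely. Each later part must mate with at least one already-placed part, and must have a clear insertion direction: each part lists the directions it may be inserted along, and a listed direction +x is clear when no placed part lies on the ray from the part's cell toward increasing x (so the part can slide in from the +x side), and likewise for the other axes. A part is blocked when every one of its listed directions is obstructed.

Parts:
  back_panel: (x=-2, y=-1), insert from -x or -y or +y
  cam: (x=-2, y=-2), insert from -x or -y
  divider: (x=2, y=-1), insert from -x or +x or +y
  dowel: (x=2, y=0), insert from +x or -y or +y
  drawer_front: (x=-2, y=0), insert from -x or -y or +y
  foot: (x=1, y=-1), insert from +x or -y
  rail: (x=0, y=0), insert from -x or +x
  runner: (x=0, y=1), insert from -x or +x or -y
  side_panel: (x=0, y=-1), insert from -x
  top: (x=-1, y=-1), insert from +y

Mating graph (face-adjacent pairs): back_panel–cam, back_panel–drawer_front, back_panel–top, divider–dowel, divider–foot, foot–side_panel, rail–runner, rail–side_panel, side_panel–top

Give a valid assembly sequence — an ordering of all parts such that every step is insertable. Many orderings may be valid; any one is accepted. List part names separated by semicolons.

foot; divider; dowel; side_panel; top; rail; runner; back_panel; cam; drawer_front

1. foot@(1, -1) [+x clear] — {foot}
2. divider@(2, -1) [+x clear] — {divider, foot}
3. dowel@(2, 0) [+x clear] — {divider, dowel, foot}
4. side_panel@(0, -1) [-x clear] — {divider, dowel, foot, side_panel}
5. top@(-1, -1) [+y clear] — {divider, dowel, foot, side_panel, top}
6. rail@(0, 0) [-x clear] — {divider, dowel, foot, rail, side_panel, top}
7. runner@(0, 1) [-x clear] — {divider, dowel, foot, rail, runner, side_panel, top}
8. back_panel@(-2, -1) [-x clear] — {back_panel, divider, dowel, foot, rail, runner, side_panel, top}
9. cam@(-2, -2) [-x clear] — {back_panel, cam, divider, dowel, foot, rail, runner, side_panel, top}
10. drawer_front@(-2, 0) [-x clear] — {back_panel, cam, divider, dowel, drawer_front, foot, rail, runner, side_panel, top}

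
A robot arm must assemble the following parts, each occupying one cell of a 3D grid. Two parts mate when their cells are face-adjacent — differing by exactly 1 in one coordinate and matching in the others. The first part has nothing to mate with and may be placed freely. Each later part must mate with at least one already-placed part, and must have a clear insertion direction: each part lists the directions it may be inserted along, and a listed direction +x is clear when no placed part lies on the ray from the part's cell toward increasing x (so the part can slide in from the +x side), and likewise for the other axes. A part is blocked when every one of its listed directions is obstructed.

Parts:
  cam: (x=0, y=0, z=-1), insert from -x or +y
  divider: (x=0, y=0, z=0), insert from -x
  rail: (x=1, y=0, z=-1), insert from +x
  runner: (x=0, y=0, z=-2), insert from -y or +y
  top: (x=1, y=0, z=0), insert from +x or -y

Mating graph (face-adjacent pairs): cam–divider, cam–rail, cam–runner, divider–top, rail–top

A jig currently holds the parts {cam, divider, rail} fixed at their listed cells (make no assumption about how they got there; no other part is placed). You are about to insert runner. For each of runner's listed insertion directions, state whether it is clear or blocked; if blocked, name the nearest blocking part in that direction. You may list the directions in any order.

+y: clear; -y: clear

-y: ray from runner(0, 0, -2) has no placed part ⇒ clear
+y: ray from runner(0, 0, -2) has no placed part ⇒ clear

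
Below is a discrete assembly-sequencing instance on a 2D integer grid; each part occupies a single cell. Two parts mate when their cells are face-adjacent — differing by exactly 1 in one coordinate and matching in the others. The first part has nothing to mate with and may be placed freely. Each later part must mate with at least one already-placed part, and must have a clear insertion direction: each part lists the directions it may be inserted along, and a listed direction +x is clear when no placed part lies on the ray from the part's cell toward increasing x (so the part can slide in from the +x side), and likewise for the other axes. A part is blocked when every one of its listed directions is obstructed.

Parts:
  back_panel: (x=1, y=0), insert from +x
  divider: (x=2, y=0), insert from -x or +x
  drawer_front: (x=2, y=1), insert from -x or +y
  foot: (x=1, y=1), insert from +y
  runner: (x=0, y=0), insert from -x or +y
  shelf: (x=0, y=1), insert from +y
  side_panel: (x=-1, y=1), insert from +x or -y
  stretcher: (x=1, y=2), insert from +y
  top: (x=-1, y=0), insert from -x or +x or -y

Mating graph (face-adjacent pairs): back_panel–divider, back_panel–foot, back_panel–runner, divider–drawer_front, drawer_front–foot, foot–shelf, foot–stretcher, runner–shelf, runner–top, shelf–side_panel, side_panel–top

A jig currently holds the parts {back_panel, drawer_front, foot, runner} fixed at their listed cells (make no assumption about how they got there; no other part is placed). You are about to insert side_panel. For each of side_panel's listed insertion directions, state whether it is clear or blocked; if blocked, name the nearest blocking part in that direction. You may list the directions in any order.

+x: nearest on ray is foot@(1, 1) ⇒ blocked
-y: ray from side_panel(-1, 1) has no placed part ⇒ clear

+x: blocked by foot; -y: clear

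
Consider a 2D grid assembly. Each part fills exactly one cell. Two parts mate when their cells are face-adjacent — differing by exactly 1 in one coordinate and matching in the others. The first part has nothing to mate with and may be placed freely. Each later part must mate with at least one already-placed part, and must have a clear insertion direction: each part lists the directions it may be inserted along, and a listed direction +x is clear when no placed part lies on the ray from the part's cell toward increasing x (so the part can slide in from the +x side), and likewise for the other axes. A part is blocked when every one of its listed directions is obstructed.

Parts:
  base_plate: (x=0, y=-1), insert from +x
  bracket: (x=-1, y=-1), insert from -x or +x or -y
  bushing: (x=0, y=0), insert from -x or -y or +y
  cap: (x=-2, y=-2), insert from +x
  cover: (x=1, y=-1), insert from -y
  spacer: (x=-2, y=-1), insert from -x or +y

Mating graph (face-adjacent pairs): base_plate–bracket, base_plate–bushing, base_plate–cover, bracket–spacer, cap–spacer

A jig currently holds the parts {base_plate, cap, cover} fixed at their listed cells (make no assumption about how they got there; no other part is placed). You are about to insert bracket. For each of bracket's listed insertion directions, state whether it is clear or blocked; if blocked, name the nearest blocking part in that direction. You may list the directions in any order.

+x: blocked by base_plate; -x: clear; -y: clear

-x: ray from bracket(-1, -1) has no placed part ⇒ clear
+x: nearest on ray is base_plate@(0, -1) ⇒ blocked
-y: ray from bracket(-1, -1) has no placed part ⇒ clear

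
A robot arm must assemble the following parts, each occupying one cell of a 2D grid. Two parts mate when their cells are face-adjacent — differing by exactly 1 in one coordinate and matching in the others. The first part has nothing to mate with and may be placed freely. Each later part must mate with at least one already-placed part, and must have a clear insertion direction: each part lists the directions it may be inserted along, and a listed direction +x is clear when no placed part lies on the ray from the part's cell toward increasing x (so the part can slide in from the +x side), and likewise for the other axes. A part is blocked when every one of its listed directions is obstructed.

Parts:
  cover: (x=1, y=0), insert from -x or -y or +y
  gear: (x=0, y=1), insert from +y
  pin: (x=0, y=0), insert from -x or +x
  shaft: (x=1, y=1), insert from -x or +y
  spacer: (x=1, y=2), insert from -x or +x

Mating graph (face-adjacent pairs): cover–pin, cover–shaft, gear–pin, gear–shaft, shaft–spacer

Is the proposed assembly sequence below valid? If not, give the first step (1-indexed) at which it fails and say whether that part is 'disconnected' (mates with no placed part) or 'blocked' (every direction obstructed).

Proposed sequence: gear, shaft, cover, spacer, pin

Valid

1. gear@(0, 1) [+y clear] — {gear}
2. shaft@(1, 1) [+y clear] — {gear, shaft}
3. cover@(1, 0) [-x clear] — {cover, gear, shaft}
4. spacer@(1, 2) [-x clear] — {cover, gear, shaft, spacer}
5. pin@(0, 0) [-x clear] — {cover, gear, pin, shaft, spacer}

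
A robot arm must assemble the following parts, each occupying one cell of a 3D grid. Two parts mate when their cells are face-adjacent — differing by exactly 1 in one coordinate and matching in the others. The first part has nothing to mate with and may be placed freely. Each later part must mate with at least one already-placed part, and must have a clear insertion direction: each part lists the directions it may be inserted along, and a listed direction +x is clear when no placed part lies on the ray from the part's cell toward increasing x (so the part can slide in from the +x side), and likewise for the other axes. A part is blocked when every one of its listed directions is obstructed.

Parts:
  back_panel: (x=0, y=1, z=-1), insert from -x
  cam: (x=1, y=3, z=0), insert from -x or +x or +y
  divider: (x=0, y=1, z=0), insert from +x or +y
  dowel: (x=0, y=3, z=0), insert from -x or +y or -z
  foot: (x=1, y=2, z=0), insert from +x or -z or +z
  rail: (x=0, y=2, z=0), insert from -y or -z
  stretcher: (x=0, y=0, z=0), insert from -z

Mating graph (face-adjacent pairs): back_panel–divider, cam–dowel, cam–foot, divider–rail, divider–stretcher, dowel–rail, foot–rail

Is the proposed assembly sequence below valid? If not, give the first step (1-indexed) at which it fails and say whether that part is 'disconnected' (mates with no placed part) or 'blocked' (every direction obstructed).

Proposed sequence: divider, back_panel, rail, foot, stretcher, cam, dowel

Valid

1. divider@(0, 1, 0) [+x clear] — {divider}
2. back_panel@(0, 1, -1) [-x clear] — {back_panel, divider}
3. rail@(0, 2, 0) [-z clear] — {back_panel, divider, rail}
4. foot@(1, 2, 0) [+x clear] — {back_panel, divider, foot, rail}
5. stretcher@(0, 0, 0) [-z clear] — {back_panel, divider, foot, rail, stretcher}
6. cam@(1, 3, 0) [-x clear] — {back_panel, cam, divider, foot, rail, stretcher}
7. dowel@(0, 3, 0) [-x clear] — {back_panel, cam, divider, dowel, foot, rail, stretcher}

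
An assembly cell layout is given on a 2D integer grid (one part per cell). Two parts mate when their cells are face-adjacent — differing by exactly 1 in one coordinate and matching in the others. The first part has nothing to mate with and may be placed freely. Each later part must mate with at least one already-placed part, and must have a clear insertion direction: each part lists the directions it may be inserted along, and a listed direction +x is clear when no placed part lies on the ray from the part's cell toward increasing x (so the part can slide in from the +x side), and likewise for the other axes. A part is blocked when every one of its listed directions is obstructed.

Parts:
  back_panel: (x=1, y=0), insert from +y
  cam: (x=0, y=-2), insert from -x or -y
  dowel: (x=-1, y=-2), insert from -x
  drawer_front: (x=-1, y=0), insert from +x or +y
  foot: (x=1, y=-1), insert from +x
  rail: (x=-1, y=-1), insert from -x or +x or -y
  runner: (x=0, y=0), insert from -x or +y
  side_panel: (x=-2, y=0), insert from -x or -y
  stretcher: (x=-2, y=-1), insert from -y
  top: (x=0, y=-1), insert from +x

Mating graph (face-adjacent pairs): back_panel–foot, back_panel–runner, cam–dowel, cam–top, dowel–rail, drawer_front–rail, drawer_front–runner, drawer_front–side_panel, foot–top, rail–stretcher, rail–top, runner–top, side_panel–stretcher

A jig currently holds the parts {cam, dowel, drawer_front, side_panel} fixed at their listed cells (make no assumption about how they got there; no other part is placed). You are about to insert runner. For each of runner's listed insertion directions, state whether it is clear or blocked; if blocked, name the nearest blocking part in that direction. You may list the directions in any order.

-x: nearest on ray is drawer_front@(-1, 0) ⇒ blocked
+y: ray from runner(0, 0) has no placed part ⇒ clear

+y: clear; -x: blocked by drawer_front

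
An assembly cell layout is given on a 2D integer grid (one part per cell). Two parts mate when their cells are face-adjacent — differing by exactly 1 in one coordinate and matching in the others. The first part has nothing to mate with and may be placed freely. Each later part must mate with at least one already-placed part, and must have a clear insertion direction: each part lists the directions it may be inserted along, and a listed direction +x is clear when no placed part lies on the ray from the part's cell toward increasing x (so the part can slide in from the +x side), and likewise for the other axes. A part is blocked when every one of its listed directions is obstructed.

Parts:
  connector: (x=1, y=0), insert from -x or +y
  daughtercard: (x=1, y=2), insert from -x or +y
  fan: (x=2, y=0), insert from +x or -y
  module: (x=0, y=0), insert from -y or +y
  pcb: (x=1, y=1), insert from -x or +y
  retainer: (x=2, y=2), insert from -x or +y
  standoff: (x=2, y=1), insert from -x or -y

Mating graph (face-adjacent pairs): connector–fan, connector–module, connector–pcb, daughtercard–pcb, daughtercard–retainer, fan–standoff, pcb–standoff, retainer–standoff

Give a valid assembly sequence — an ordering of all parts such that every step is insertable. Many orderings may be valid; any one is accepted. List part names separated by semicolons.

module; connector; fan; standoff; retainer; daughtercard; pcb

1. module@(0, 0) [-y clear] — {module}
2. connector@(1, 0) [+y clear] — {connector, module}
3. fan@(2, 0) [+x clear] — {connector, fan, module}
4. standoff@(2, 1) [-x clear] — {connector, fan, module, standoff}
5. retainer@(2, 2) [-x clear] — {connector, fan, module, retainer, standoff}
6. daughtercard@(1, 2) [-x clear] — {connector, daughtercard, fan, module, retainer, standoff}
7. pcb@(1, 1) [-x clear] — {connector, daughtercard, fan, module, pcb, retainer, standoff}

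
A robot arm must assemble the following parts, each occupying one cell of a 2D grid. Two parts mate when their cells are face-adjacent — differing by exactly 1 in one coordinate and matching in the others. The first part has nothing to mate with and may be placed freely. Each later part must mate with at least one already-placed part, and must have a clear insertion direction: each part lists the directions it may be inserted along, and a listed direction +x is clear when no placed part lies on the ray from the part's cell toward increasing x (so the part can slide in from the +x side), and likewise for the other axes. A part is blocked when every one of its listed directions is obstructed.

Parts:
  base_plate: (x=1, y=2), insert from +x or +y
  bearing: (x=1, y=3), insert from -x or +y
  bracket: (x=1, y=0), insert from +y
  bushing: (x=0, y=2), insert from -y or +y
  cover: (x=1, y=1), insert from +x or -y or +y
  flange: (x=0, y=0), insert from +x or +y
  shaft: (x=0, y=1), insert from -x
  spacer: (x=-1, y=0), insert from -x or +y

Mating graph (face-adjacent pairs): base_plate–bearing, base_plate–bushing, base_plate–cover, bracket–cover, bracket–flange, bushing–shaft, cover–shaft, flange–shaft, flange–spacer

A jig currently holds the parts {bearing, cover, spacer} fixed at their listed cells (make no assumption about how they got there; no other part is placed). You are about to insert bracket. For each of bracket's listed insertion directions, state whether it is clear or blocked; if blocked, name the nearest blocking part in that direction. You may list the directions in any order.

+y: nearest on ray is cover@(1, 1) ⇒ blocked

+y: blocked by cover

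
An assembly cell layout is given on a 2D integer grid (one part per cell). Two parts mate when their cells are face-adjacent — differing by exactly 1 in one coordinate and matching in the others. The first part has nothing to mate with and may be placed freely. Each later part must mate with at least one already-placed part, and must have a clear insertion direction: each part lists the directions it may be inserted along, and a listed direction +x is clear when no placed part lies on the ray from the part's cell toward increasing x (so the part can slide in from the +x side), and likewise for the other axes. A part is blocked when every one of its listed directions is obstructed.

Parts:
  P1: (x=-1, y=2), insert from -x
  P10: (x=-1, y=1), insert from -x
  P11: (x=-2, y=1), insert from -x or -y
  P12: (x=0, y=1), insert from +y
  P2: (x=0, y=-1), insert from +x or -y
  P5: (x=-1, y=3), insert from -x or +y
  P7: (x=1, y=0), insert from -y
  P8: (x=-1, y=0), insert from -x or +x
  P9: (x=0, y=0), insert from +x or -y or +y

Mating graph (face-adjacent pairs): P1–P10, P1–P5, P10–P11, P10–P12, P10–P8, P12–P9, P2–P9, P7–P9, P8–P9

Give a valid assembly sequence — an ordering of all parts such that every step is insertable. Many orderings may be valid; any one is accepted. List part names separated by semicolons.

1. P12@(0, 1) [+y clear] — {P12}
2. P9@(0, 0) [+x clear] — {P12, P9}
3. P8@(-1, 0) [-x clear] — {P12, P8, P9}
4. P7@(1, 0) [-y clear] — {P12, P7, P8, P9}
5. P2@(0, -1) [+x clear] — {P12, P2, P7, P8, P9}
6. P10@(-1, 1) [-x clear] — {P10, P12, P2, P7, P8, P9}
7. P1@(-1, 2) [-x clear] — {P1, P10, P12, P2, P7, P8, P9}
8. P5@(-1, 3) [-x clear] — {P1, P10, P12, P2, P5, P7, P8, P9}
9. P11@(-2, 1) [-x clear] — {P1, P10, P11, P12, P2, P5, P7, P8, P9}

P12; P9; P8; P7; P2; P10; P1; P5; P11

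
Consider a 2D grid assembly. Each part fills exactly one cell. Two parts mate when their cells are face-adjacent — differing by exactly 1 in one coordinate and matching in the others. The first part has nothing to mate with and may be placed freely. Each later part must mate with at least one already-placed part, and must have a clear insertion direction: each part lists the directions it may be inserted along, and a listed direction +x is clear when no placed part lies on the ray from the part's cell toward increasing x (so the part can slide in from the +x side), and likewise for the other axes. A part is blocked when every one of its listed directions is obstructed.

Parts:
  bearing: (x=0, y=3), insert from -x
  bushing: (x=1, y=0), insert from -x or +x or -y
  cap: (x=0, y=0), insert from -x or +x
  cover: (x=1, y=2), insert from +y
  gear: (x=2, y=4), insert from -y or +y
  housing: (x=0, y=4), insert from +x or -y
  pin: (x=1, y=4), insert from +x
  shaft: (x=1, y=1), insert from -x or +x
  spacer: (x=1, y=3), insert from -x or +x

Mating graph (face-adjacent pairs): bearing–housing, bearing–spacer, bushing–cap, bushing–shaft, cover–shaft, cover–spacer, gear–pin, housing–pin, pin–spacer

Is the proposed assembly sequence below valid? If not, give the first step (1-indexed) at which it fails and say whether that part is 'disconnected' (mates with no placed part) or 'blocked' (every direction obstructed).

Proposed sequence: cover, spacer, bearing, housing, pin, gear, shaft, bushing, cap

Valid

1. cover@(1, 2) [+y clear] — {cover}
2. spacer@(1, 3) [-x clear] — {cover, spacer}
3. bearing@(0, 3) [-x clear] — {bearing, cover, spacer}
4. housing@(0, 4) [+x clear] — {bearing, cover, housing, spacer}
5. pin@(1, 4) [+x clear] — {bearing, cover, housing, pin, spacer}
6. gear@(2, 4) [-y clear] — {bearing, cover, gear, housing, pin, spacer}
7. shaft@(1, 1) [-x clear] — {bearing, cover, gear, housing, pin, shaft, spacer}
8. bushing@(1, 0) [-x clear] — {bearing, bushing, cover, gear, housing, pin, shaft, spacer}
9. cap@(0, 0) [-x clear] — {bearing, bushing, cap, cover, gear, housing, pin, shaft, spacer}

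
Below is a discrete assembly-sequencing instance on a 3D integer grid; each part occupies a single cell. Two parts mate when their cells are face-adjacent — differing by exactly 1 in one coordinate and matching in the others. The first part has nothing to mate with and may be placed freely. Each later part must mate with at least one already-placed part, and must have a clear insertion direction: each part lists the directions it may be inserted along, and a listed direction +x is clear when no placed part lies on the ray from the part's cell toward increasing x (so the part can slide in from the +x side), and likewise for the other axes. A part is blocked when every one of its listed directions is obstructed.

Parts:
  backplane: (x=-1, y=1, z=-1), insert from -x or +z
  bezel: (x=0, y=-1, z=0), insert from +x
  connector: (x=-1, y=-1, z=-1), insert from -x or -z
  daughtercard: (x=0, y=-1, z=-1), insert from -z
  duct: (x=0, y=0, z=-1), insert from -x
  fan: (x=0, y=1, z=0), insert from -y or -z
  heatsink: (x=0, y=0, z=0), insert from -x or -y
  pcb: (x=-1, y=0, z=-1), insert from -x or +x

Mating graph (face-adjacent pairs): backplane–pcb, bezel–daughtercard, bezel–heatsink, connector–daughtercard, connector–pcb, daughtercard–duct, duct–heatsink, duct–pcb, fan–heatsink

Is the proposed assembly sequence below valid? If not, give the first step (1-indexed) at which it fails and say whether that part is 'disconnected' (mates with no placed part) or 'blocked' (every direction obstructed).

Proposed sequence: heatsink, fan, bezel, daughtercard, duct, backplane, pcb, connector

Invalid at step 6 (disconnected)

1. heatsink@(0, 0, 0) [-x clear] — {heatsink}
2. fan@(0, 1, 0) [-z clear] — {fan, heatsink}
3. bezel@(0, -1, 0) [+x clear] — {bezel, fan, heatsink}
4. daughtercard@(0, -1, -1) [-z clear] — {bezel, daughtercard, fan, heatsink}
5. duct@(0, 0, -1) [-x clear] — {bezel, daughtercard, duct, fan, heatsink}
6. backplane@(-1, 1, -1) — no placed neighbour ⇒ disconnected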